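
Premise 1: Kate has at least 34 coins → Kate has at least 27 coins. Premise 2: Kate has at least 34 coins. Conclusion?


Modus ponens: P → Q, P ⊢ Q
P: Kate has at least 34 coins
Q: Kate has at least 27 coins
We have P → Q and P is true.
By modus ponens, Q must be true.

Kate has at least 27 coins


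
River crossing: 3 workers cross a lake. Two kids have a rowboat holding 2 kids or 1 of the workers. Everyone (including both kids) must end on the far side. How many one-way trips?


Per crossing of one of the workers: kids→, one←, one of the workers→, one← = 4 trips
3 × 4 = 12, + 1 final kids→ = 13
Minimum trips = 13

13


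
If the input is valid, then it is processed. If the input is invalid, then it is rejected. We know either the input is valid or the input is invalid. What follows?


Constructive dilemma: (P → Q) ∧ (R → S), P ∨ R ⊢ Q ∨ S
Premise 1: the input is valid → it is processed
Premise 2: the input is invalid → it is rejected
Premise 3: the input is valid ∨ the input is invalid
Case 1: Assuming the input is valid, then by Premise 1, it is processed.
Case 2: Assuming the input is invalid, then by Premise 2, it is rejected.
Since one of the input is valid or the input is invalid must hold, we get it is processed or it is rejected.

It is processed or it is rejected.


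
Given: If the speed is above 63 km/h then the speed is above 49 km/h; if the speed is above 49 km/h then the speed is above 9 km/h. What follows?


Hypothetical syllogism: P → Q, Q → R ⊢ P → R
Premise 1: the speed is above 63 km/h → the speed is above 49 km/h
Premise 2: the speed is above 49 km/h → the speed is above 9 km/h
Chain the implications: the middle term (the speed is above 49 km/h) links the two.
Conclusion: If the speed is above 63 km/h, then the speed is above 9 km/h.

If the speed is above 63 km/h, then the speed is above 9 km/h.


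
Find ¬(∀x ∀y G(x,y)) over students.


Original: ∀x ∀y G(x,y)
Rule: ¬∀→∃, ¬∃→∀, negate predicate.
Negation: ∃x ∃y ¬G(x,y)

∃x ∃y ¬G(x,y)


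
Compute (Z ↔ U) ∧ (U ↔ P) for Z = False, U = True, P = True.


Z = False, U = True, P = True
Step 1: Z ↔ U is true when Z and U have the same value. Result: False
Step 2: U ↔ P is true when U and P have the same value. Result: True
Step 3: False ∧ True = False

False


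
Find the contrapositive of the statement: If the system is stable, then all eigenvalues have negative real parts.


Original: If the system is stable, then all eigenvalues have negative real parts
Contrapositive: If ¬Q, then ¬P
Negate Q: not (all eigenvalues have negative real parts)
Negate P: not (the system is stable)

If not (all eigenvalues have negative real parts), then not (the system is stable).


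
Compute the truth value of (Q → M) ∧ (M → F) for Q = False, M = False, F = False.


Q = False, M = False, F = False
Step 1: Q → M is false only when Q=True and M=False. Result: True
Step 2: M → F is false only when M=True and F=False. Result: True
Step 3: True ∧ True = True

True


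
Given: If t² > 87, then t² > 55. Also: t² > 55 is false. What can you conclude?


Modus tollens: P → Q, ¬Q ⊢ ¬P
P: t² > 87
Q: t² > 55
We have P → Q and Q is false.
By modus tollens, P must be false.

It is not the case that t² > 87


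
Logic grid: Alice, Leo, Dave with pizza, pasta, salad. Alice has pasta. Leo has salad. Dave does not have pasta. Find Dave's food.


From clues:
  Alice → pasta
  Leo → salad
By elimination, Dave gets the remaining.

pizza


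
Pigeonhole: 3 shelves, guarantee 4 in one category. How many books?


Pigeonhole: to guarantee k in one of n categories, need (k-1)×n + 1.
k = 4, n = 3
Minimum = (4-1) × 3 + 1 = 3 × 3 + 1

10


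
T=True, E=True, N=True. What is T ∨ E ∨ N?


T = True, E = True, N = True
Expression: T ∨ E ∨ N
Step 1: T ∨ E = True OR True = True
Step 2: (True) ∨ N = True OR True = True

True


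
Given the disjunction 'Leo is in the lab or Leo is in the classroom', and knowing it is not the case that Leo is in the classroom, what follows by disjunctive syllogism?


Disjunctive syllogism: P ∨ Q, ¬P ⊢ Q
Disjunction: Leo is in the lab ∨ Leo is in the classroom
We know it is not the case that Leo is in the classroom.
By disjunctive syllogism, the other disjunct must be true.

Leo is in the lab


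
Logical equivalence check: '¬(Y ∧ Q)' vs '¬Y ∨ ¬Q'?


Expression 1: ¬(Y ∧ Q)
Expression 2: ¬Y ∨ ¬Q
Truth table (Y Q | Expr1 Expr2):
  T T |   F     F
  T F |   T     T
  F T |   T     T
  F F |   T     T
All 4 rows agree, so the expressions are logically equivalent.

Yes


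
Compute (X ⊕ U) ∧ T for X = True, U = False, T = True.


X = True, U = False, T = True
Step 1: X ⊕ U = True XOR False = True
Step 2: True ∧ T = True AND True = True
XOR true when exactly one of X,U is true; then AND with T.

True


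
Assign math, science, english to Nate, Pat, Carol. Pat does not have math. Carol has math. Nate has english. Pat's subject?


From clues:
  Carol → math
  Nate → english
By elimination, Pat gets the remaining.

science


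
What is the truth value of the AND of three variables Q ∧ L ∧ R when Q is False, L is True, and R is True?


Q = False, L = True, R = True
Step 1: Q ∧ L = False AND True = False
Step 2: (False) ∧ R = (False) AND True = False
AND is true only when ALL operands are true.

False


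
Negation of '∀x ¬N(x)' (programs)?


Original: ∀x ¬N(x)
Rule: ¬∀→∃, ¬∃→∀, negate predicate.
Negation: ∃x N(x)

∃x N(x)


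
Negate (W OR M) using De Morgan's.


De Morgan's law: ¬(P ∨ Q) ≡ ¬P ∧ ¬Q
¬(W ∨ M) = ¬W ∧ ¬M

¬W ∧ ¬M


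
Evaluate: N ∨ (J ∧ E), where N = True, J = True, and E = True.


N = True, J = True, E = True
Step 1: J ∧ E = True AND True = True
Step 2: N ∨ True = True OR True = True
AND evaluated first (higher precedence); then OR applied.

True


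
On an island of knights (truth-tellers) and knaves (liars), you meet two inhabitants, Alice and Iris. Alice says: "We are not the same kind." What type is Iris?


Alice says: "We are not the same kind."
Case 1: Alice is a Knight (truth-teller)
  Statement is true → they ARE different → Iris is a Knave
Case 2: Alice is a Knave (liar)
  Statement is false → they are NOT different → Iris is a Knave
In both cases, Iris is a Knave.

Knave


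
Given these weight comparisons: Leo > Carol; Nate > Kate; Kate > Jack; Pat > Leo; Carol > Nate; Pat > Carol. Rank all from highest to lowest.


Constraints: Leo > Carol; Nate > Kate; Kate > Jack; Pat > Leo; Carol > Nate; Pat > Carol
Method: at each step, the next-highest is the one remaining person who never appears on the smaller side of a constraint between remaining people.
  Step 1: remaining {Kate, Nate, Jack, Pat, Carol, Leo}; on the smaller side: {Kate, Nate, Jack, Carol, Leo} → Pat is next (Pat > Leo; Pat > Carol).
  Step 2: remaining {Kate, Nate, Jack, Carol, Leo}; on the smaller side: {Kate, Nate, Jack, Carol} → Leo is next (Leo > Carol).
  Step 3: remaining {Kate, Nate, Jack, Carol}; on the smaller side: {Kate, Nate, Jack} → Carol is next (Carol > Nate).
  Step 4: remaining {Kate, Nate, Jack}; on the smaller side: {Kate, Jack} → Nate is next (Nate > Kate).
  Step 5: remaining {Kate, Jack}; on the smaller side: {Jack} → Kate is next (Kate > Jack).
  Step 6: only Jack remains → lowest.
Final ranking (highest to lowest):

Pat > Leo > Carol > Nate > Kate > Jack


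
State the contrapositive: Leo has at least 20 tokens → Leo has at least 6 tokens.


Original: If Leo has at least 20 tokens, then Leo has at least 6 tokens
Contrapositive: If ¬Q, then ¬P
Negate Q: not (Leo has at least 6 tokens)
Negate P: not (Leo has at least 20 tokens)

If not (Leo has at least 6 tokens), then not (Leo has at least 20 tokens).


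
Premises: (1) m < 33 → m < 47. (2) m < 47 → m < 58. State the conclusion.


Hypothetical syllogism: P → Q, Q → R ⊢ P → R
Premise 1: m < 33 → m < 47
Premise 2: m < 47 → m < 58
Chain the implications: the middle term (m < 47) links the two.
Conclusion: If m < 33, then m < 58.

If m < 33, then m < 58.


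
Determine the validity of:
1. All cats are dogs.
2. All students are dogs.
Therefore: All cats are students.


Premise 1: All cats are dogs.
Premise 2: All students are dogs.
Conclusion: All cats are students.
Fallacy: undistributed middle. dogs is predicate in both.
Counterexample: cats and students could be disjoint subsets of dogs.

Invalid


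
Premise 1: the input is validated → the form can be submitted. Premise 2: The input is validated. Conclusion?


Modus ponens: P → Q, P ⊢ Q
P: the input is validated
Q: the form can be submitted
We have P → Q and P is true.
By modus ponens, Q must be true.

The form can be submitted


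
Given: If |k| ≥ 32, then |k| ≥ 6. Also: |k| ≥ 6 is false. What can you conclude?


Modus tollens: P → Q, ¬Q ⊢ ¬P
P: |k| ≥ 32
Q: |k| ≥ 6
We have P → Q and Q is false.
By modus tollens, P must be false.

It is not the case that |k| ≥ 32


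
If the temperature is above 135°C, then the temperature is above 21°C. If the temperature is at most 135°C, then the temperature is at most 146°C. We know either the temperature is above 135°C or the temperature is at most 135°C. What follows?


Constructive dilemma: (P → Q) ∧ (R → S), P ∨ R ⊢ Q ∨ S
Premise 1: the temperature is above 135°C → the temperature is above 21°C
Premise 2: the temperature is at most 135°C → the temperature is at most 146°C
Premise 3: the temperature is above 135°C ∨ the temperature is at most 135°C
Case 1: Assuming the temperature is above 135°C, then by Premise 1, the temperature is above 21°C.
Case 2: Assuming the temperature is at most 135°C, then by Premise 2, the temperature is at most 146°C.
Since one of the temperature is above 135°C or the temperature is at most 135°C must hold, we get the temperature is above 21°C or the temperature is at most 146°C.

The temperature is above 21°C or the temperature is at most 146°C.


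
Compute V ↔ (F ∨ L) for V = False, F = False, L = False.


V = False, F = False, L = False
Step 1: F ∨ L = False OR False = False
Step 2: V ↔ (False): true when both sides have same truth value.
Result: False ↔ False = True

True


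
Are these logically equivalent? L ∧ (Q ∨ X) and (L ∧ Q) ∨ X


Expression 1: L ∧ (Q ∨ X)
Expression 2: (L ∧ Q) ∨ X
Truth table (L Q X | Expr1 Expr2):
  T T T |   T     T
  T T F |   T     T
  T F T |   T     T
  T F F |   F     F
  F T T |   F     T   ← differ
  F T F |   F     F
  F F T |   F     T   ← differ
  F F F |   F     F
Counterexample: L=F, Q=T, X=T gives Expr1 = F but Expr2 = T, so the expressions are NOT logically equivalent.

No


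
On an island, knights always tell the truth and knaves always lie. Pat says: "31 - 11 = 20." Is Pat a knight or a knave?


Statement: "31 - 11 = 20."
Actual: 31 - 11 = 20
Claimed: 20
Statement is TRUE → Pat tells the truth → Knight

Knight


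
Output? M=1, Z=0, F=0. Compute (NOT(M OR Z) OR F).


M OR Z = 1
NOT(1) = 0
0 OR 0 = 0

0


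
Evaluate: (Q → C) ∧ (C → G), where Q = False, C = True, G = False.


Q = False, C = True, G = False
Step 1: Q → C is false only when Q=True and C=False. Result: True
Step 2: C → G is false only when C=True and G=False. Result: False
Step 3: True ∧ False = False

False


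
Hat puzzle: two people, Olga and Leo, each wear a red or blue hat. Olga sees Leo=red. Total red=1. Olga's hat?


Total red = 1, Leo = red
Red accounted for: 1
Remaining for Olga: 0
Olga's hat is blue.

blue


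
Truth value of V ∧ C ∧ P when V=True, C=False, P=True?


V = True, C = False, P = True
Expression: V ∧ C ∧ P
Step 1: V ∧ C = True AND False = False
Step 2: (False) ∧ P = False AND True = False

False


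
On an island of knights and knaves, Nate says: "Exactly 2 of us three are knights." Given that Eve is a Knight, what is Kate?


Nate claims exactly 2 knights among Nate, Eve, Kate.
Given: Eve is a Knight.

Case 1: Nate is a Knight (tells truth)
  Then exactly 2 of the three are knights.
  Counting Nate, Eve: 2 knight(s) so far. Need 0 more → Kate = Knave.
Case 2: Nate is a Knave (lies)
  Then the count is NOT 2.
  If Kate = Knight, count = 2 = 2 → claim would be true, contradicts lie.
  If Kate = Knave, count = 1 ≠ 2 → lie confirmed ✓

Kate is a Knave.

Knave


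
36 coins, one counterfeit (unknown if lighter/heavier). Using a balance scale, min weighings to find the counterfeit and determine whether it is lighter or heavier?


Let n = 36. 72 possibilities (n coins × lighter/heavier); each weighing has 3 outcomes.
Bound for k weighings: say the first weighing puts j coins on each pan. If it tips, the 2j weighed coins remain suspects (each with a known direction) and k-1 weighings give 3^(k-1) outcomes; 3^(k-1) is odd, so 2j ≤ 3^(k-1) - 1. If it balances, the n - 2j unweighed coins remain with direction unknown: 2(n - 2j) ≤ 3^(k-1) - 1 by the same parity argument. Adding, n ≤ (3^(k-1) - 1) + (3^(k-1) - 1)/2 = (3^k - 3)/2, and the classical three-group strategy achieves this (3 coins in 2 weighings, 12 in 3, 39 in 4, 120 in 5).
So we need the smallest k with (3^k - 3)/2 ≥ 36.
k = 3: (3^3 - 3)/2 = 12 < 36 ✗
k = 4: (3^4 - 3)/2 = 39 ≥ 36 ✓

4


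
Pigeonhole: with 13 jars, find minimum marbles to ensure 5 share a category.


Pigeonhole: to guarantee k in one of n categories, need (k-1)×n + 1.
k = 5, n = 13
Minimum = (5-1) × 13 + 1 = 4 × 13 + 1

53


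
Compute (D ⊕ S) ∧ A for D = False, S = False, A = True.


D = False, S = False, A = True
Step 1: D ⊕ S = False XOR False = False
Step 2: False ∧ A = False AND True = False
XOR true when exactly one of D,S is true; then AND with A.

False


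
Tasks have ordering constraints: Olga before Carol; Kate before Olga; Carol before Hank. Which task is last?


Constraints: Olga before Carol; Kate before Olga; Carol before Hank
The last task can have nothing scheduled after it, so it must never appear on the left of a 'before'.
Tasks appearing before some other task: Olga, Kate, Carol.
The only task not in that list is Hank → it is last.

Hank


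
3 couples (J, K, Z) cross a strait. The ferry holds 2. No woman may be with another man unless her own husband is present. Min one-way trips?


Label couples J, K, Z (H = husband, W = wife).
Counting alone: 6 people, the ferry carries 2 and someone must bring it back, so each round trip nets at most +1 on the far side until the last crossing → at least 9 trips. The jealousy constraint makes 9 impossible; the shortest valid schedule has 11:
1. WJ+WK →  (far: WJ,WK; near: HJ,HK,HZ,WZ)
2. WJ ←       (far: WK; near: HJ,HK,HZ,WJ,WZ)
3. WJ+WZ →  (far: WJ,WK,WZ; near: HJ,HK,HZ)
4. WJ ←       (far: WK,WZ; near: HJ,HK,HZ,WJ)
5. HK+HZ →  (far: HK,WK,HZ,WZ; near: HJ,WJ)
6. HK+WK ←  (far: HZ,WZ; near: HJ,WJ,HK,WK)
7. HJ+HK →  (far: HJ,HK,HZ,WZ; near: WJ,WK)
8. WZ ←       (far: HJ,HK,HZ; near: WJ,WK,WZ)
9. WJ+WK →  (far: HJ,WJ,HK,WK,HZ; near: WZ)
10. HZ ←      (far: HJ,WJ,HK,WK; near: HZ,WZ)
11. HZ+WZ → (far: all six; near: empty)
In every state each wife is either with her husband or with no other man.
Minimum trips = 11

11


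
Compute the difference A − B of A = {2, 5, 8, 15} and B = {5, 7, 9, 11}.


A = {2, 5, 8, 15}
B = {5, 7, 9, 11}
Operation: difference A − B
In A but not B: 2, 8, 15

{2, 8, 15}


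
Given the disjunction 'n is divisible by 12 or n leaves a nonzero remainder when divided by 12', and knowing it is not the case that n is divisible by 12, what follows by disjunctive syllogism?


Disjunctive syllogism: P ∨ Q, ¬P ⊢ Q
Disjunction: n is divisible by 12 ∨ n leaves a nonzero remainder when divided by 12
We know it is not the case that n is divisible by 12.
By disjunctive syllogism, the other disjunct must be true.

n leaves a nonzero remainder when divided by 12


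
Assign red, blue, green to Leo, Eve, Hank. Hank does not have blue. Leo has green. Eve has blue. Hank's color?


From clues:
  Leo → green
  Eve → blue
By elimination, Hank gets the remaining.

red


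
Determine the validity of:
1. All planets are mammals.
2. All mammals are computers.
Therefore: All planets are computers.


Premise 1: All planets are mammals.
Premise 2: All mammals are computers.
Conclusion: All planets are computers.
Barbara syllogism (AAA-1): All A are B, All B are C → All A are C.
Middle term (mammals) distributed in premise 2.

Valid


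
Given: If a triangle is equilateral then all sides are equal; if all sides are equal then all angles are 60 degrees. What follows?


Hypothetical syllogism: P → Q, Q → R ⊢ P → R
Premise 1: a triangle is equilateral → all sides are equal
Premise 2: all sides are equal → all angles are 60 degrees
Chain the implications: the middle term (all sides are equal) links the two.
Conclusion: If a triangle is equilateral, then all angles are 60 degrees.

If a triangle is equilateral, then all angles are 60 degrees.


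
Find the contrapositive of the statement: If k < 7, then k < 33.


Original: If k < 7, then k < 33
Contrapositive: If ¬Q, then ¬P
Negate Q: not (k < 33)
Negate P: not (k < 7)

If not (k < 33), then not (k < 7).


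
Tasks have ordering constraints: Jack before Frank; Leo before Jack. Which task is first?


Constraints: Jack before Frank; Leo before Jack
The first task can have nothing scheduled before it, so it must never appear on the right of a 'before'.
Tasks appearing after some 'before': Frank, Jack.
The only task not in that list is Leo → it is first.

Leo


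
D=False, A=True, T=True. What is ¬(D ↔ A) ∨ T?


D = False, A = True, T = True
Expression: ¬(D ↔ A) ∨ T
Step 1: D ↔ A = (False iff True) = False
Step 2: ¬(D ↔ A) = NOT False = True
Step 3: (True) ∨ T = True OR True = True

True


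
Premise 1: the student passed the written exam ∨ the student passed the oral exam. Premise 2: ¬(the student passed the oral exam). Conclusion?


Disjunctive syllogism: P ∨ Q, ¬P ⊢ Q
Disjunction: the student passed the written exam ∨ the student passed the oral exam
We know it is not the case that the student passed the oral exam.
By disjunctive syllogism, the other disjunct must be true.

The student passed the written exam


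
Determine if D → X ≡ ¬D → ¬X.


Expression 1: D → X
Expression 2: ¬D → ¬X
Truth table (D X | Expr1 Expr2):
  T T |   T     T
  T F |   F     T   ← differ
  F T |   T     F   ← differ
  F F |   T     T
Counterexample: D=T, X=F gives Expr1 = F but Expr2 = T, so the expressions are NOT logically equivalent.

No


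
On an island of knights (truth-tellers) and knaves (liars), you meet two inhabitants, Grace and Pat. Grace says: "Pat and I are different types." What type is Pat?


Grace says: "Pat and I are different types."
Case 1: Grace is a Knight (truth-teller)
  Statement is true → they ARE different → Pat is a Knave
Case 2: Grace is a Knave (liar)
  Statement is false → they are NOT different → Pat is a Knave
In both cases, Pat is a Knave.

Knave


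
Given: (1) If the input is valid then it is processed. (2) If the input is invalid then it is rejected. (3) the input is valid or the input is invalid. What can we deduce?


Constructive dilemma: (P → Q) ∧ (R → S), P ∨ R ⊢ Q ∨ S
Premise 1: the input is valid → it is processed
Premise 2: the input is invalid → it is rejected
Premise 3: the input is valid ∨ the input is invalid
Case 1: Assuming the input is valid, then by Premise 1, it is processed.
Case 2: Assuming the input is invalid, then by Premise 2, it is rejected.
Since one of the input is valid or the input is invalid must hold, we get it is processed or it is rejected.

It is processed or it is rejected.


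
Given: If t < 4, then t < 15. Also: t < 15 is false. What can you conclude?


Modus tollens: P → Q, ¬Q ⊢ ¬P
P: t < 4
Q: t < 15
We have P → Q and Q is false.
By modus tollens, P must be false.

It is not the case that t < 4


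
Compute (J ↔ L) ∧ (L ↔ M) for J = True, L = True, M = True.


J = True, L = True, M = True
Step 1: J ↔ L is true when J and L have the same value. Result: True
Step 2: L ↔ M is true when L and M have the same value. Result: True
Step 3: True ∧ True = True

True


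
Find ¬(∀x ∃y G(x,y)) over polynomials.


Original: ∀x ∃y G(x,y)
Rule: ¬∀→∃, ¬∃→∀, negate predicate.
Negation: ∃x ∀y ¬G(x,y)

∃x ∀y ¬G(x,y)


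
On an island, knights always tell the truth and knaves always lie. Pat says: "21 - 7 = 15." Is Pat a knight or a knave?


Statement: "21 - 7 = 15."
Actual: 21 - 7 = 14
Claimed: 15
Statement is FALSE → Pat lies → Knave

Knave


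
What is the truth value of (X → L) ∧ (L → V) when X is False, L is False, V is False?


X = False, L = False, V = False
Step 1: X → L is false only when X=True and L=False. Result: True
Step 2: L → V is false only when L=True and V=False. Result: True
Step 3: True ∧ True = True

True


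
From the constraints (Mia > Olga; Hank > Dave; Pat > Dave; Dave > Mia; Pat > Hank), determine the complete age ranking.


Constraints: Mia > Olga; Hank > Dave; Pat > Dave; Dave > Mia; Pat > Hank
Method: at each step, the next-highest is the one remaining person who never appears on the smaller side of a constraint between remaining people.
  Step 1: remaining {Olga, Dave, Pat, Hank, Mia}; on the smaller side: {Olga, Dave, Hank, Mia} → Pat is next (Pat > Dave; Pat > Hank).
  Step 2: remaining {Olga, Dave, Hank, Mia}; on the smaller side: {Olga, Dave, Mia} → Hank is next (Hank > Dave).
  Step 3: remaining {Olga, Dave, Mia}; on the smaller side: {Olga, Mia} → Dave is next (Dave > Mia).
  Step 4: remaining {Olga, Mia}; on the smaller side: {Olga} → Mia is next (Mia > Olga).
  Step 5: only Olga remains → lowest.
Final ranking (highest to lowest):

Pat > Hank > Dave > Mia > Olga


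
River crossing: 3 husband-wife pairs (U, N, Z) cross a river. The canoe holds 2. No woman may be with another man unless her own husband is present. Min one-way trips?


Label couples U, N, Z (H = husband, W = wife).
Counting alone: 6 people, the canoe carries 2 and someone must bring it back, so each round trip nets at most +1 on the far side until the last crossing → at least 9 trips. The jealousy constraint makes 9 impossible; the shortest valid schedule has 11:
1. WU+WN →  (far: WU,WN; near: HU,HN,HZ,WZ)
2. WU ←       (far: WN; near: HU,HN,HZ,WU,WZ)
3. WU+WZ →  (far: WU,WN,WZ; near: HU,HN,HZ)
4. WU ←       (far: WN,WZ; near: HU,HN,HZ,WU)
5. HN+HZ →  (far: HN,WN,HZ,WZ; near: HU,WU)
6. HN+WN ←  (far: HZ,WZ; near: HU,WU,HN,WN)
7. HU+HN →  (far: HU,HN,HZ,WZ; near: WU,WN)
8. WZ ←       (far: HU,HN,HZ; near: WU,WN,WZ)
9. WU+WN →  (far: HU,WU,HN,WN,HZ; near: WZ)
10. HZ ←      (far: HU,WU,HN,WN; near: HZ,WZ)
11. HZ+WZ → (far: all six; near: empty)
In every state each wife is either with her husband or with no other man.
Minimum trips = 11

11


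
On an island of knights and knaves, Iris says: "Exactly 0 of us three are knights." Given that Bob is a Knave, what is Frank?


Iris claims exactly 0 knights among Iris, Bob, Frank.
Given: Bob is a Knave.

Case 1: Iris is a Knight (tells truth)
  Then exactly 0 of the three are knights.
  Counting Iris, Bob: 1 knight(s) so far. Need -1 more → impossible.
Case 2: Iris is a Knave (lies)
  Then the count is NOT 0.
  If Frank = Knave, count = 0 = 0 → claim would be true, contradicts lie.
  If Frank = Knight, count = 1 ≠ 0 → lie confirmed ✓

Frank is a Knight.

Knight


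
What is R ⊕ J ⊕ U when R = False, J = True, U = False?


R = False, J = True, U = False
Step 1: R ⊕ J = False XOR True = True
Step 2: True ⊕ U = True XOR False = True
XOR is true when an odd number of operands are true.

True


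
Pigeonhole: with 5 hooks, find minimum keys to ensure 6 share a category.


Pigeonhole: to guarantee k in one of n categories, need (k-1)×n + 1.
k = 6, n = 5
Minimum = (6-1) × 5 + 1 = 5 × 5 + 1

26


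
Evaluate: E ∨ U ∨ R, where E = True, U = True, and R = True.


E = True, U = True, R = True
Step 1: E ∨ U = True OR True = True
Step 2: True ∨ R = True OR True = True
OR is true when at least one operand is true.

True


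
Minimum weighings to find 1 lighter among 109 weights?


Each weighing has 3 outcomes (left heavy / balance / right heavy), so k weighings distinguish at most 3^k cases; splitting into three near-equal groups achieves this.
Need 3^k ≥ 109: 3^4 = 81 < 109 ≤ 3^5 = 243
k = ⌈log₃(109)⌉ = 5

5


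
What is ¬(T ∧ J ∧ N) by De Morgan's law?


De Morgan's law: ¬(P ∧ Q ∧ R) ≡ ¬P ∨ ¬Q ∨ ¬R
¬(T ∧ J ∧ N) = ¬T ∨ ¬J ∨ ¬N

¬T ∨ ¬J ∨ ¬N


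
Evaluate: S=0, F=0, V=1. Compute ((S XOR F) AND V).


S XOR F = 0^0 = 0
0 AND 1 = 0

0


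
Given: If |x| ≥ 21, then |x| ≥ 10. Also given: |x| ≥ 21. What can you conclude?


Modus ponens: P → Q, P ⊢ Q
P: |x| ≥ 21
Q: |x| ≥ 10
We have P → Q and P is true.
By modus ponens, Q must be true.

|x| ≥ 10


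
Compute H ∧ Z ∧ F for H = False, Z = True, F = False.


H = False, Z = True, F = False
Step 1: H ∧ Z = False AND True = False
Step 2: (False) ∧ F = (False) AND False = False
AND is true only when ALL operands are true.

False


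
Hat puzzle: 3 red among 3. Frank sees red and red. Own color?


Total red = 3, seen red = 2
Own red = 3 - 2 = 1
Frank's hat is red.

red


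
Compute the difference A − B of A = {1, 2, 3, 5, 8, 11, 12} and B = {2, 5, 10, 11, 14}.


A = {1, 2, 3, 5, 8, 11, 12}
B = {2, 5, 10, 11, 14}
Operation: difference A − B
In A but not B: 1, 3, 8, 12

{1, 3, 8, 12}


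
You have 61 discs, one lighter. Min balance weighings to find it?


Each weighing has 3 outcomes (left heavy / balance / right heavy), so k weighings distinguish at most 3^k cases; splitting into three near-equal groups achieves this.
Need 3^k ≥ 61: 3^3 = 27 < 61 ≤ 3^4 = 81
k = ⌈log₃(61)⌉ = 4

4


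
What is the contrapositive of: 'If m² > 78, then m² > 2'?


Original: If m² > 78, then m² > 2
Contrapositive: If ¬Q, then ¬P
Negate Q: not (m² > 2)
Negate P: not (m² > 78)

If not (m² > 2), then not (m² > 78).


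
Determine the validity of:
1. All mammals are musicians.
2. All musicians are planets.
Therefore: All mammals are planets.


Premise 1: All mammals are musicians.
Premise 2: All musicians are planets.
Conclusion: All mammals are planets.
Barbara syllogism (AAA-1): All A are B, All B are C → All A are C.
Middle term (musicians) distributed in premise 2.

Valid


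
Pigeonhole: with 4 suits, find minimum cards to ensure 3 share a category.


Pigeonhole: to guarantee k in one of n categories, need (k-1)×n + 1.
k = 3, n = 4
Minimum = (3-1) × 4 + 1 = 2 × 4 + 1

9


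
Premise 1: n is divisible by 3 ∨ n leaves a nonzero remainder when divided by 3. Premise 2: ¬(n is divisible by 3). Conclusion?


Disjunctive syllogism: P ∨ Q, ¬P ⊢ Q
Disjunction: n is divisible by 3 ∨ n leaves a nonzero remainder when divided by 3
We know it is not the case that n is divisible by 3.
By disjunctive syllogism, the other disjunct must be true.

n leaves a nonzero remainder when divided by 3


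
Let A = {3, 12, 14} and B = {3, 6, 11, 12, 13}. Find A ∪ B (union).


A = {3, 12, 14}
B = {3, 6, 11, 12, 13}
Operation: union
All elements combined: 3, 6, 11, 12, 13, 14

{3, 6, 11, 12, 13, 14}


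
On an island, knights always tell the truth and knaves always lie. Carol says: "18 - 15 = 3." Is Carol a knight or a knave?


Statement: "18 - 15 = 3."
Actual: 18 - 15 = 3
Claimed: 3
Statement is TRUE → Carol tells the truth → Knight

Knight


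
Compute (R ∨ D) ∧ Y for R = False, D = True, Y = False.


R = False, D = True, Y = False
Step 1: R ∨ D = False OR True = True
Step 2: True ∧ Y = True AND False = False
OR is true when at least one operand is true; AND requires both.

False


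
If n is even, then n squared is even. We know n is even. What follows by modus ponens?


Modus ponens: P → Q, P ⊢ Q
P: n is even
Q: n squared is even
We have P → Q and P is true.
By modus ponens, Q must be true.

n squared is even


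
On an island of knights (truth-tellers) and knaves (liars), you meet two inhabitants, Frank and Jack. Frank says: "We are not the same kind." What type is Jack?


Frank says: "We are not the same kind."
Case 1: Frank is a Knight (truth-teller)
  Statement is true → they ARE different → Jack is a Knave
Case 2: Frank is a Knave (liar)
  Statement is false → they are NOT different → Jack is a Knave
In both cases, Jack is a Knave.

Knave


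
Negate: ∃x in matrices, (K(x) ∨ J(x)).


Original: ∃x (K(x) ∨ J(x))
Rule: ¬∀→∃, ¬∃→∀, negate predicate.
Negation: ∀x (¬K(x) ∧ ¬J(x))

∀x (¬K(x) ∧ ¬J(x))


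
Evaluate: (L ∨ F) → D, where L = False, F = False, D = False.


L = False, F = False, D = False
Step 1: L ∨ F = False OR False = False
Step 2: (False) → D: false only when antecedent=True and D=False.
Result: True

True


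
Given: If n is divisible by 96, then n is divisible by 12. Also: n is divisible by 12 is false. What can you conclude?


Modus tollens: P → Q, ¬Q ⊢ ¬P
P: n is divisible by 96
Q: n is divisible by 12
We have P → Q and Q is false.
By modus tollens, P must be false.

It is not the case that n is divisible by 96


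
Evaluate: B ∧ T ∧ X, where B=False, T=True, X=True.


B = False, T = True, X = True
Expression: B ∧ T ∧ X
Step 1: B ∧ T = False AND True = False
Step 2: (False) ∧ X = False AND True = False

False


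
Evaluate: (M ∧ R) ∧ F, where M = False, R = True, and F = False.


M = False, R = True, F = False
Step 1: M ∧ R = False AND True = False
Step 2: False ∧ F = False AND False = False
AND is true only when ALL operands are true.

False


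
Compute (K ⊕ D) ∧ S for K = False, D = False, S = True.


K = False, D = False, S = True
Step 1: K ⊕ D = False XOR False = False
Step 2: False ∧ S = False AND True = False
XOR true when exactly one of K,D is true; then AND with S.

False


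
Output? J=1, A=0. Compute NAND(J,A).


J AND A = 0
NOT(0) = 1

1


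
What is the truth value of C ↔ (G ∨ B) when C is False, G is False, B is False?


C = False, G = False, B = False
Step 1: G ∨ B = False OR False = False
Step 2: C ↔ (False): true when both sides have same truth value.
Result: False ↔ False = True

True


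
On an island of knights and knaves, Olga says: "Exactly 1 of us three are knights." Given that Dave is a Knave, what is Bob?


Olga claims exactly 1 knights among Olga, Dave, Bob.
Given: Dave is a Knave.

Case 1: Olga is a Knight (tells truth)
  Then exactly 1 of the three are knights.
  Counting Olga, Dave: 1 knight(s) so far. Need 0 more → Bob = Knave.
Case 2: Olga is a Knave (lies)
  Then the count is NOT 1.
  If Bob = Knight, count = 1 = 1 → claim would be true, contradicts lie.
  If Bob = Knave, count = 0 ≠ 1 → lie confirmed ✓

Bob is a Knave.

Knave


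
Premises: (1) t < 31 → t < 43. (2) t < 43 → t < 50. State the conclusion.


Hypothetical syllogism: P → Q, Q → R ⊢ P → R
Premise 1: t < 31 → t < 43
Premise 2: t < 43 → t < 50
Chain the implications: the middle term (t < 43) links the two.
Conclusion: If t < 31, then t < 50.

If t < 31, then t < 50.


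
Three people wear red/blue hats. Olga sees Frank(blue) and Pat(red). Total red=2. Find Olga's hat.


Total red = 2, seen red = 1
Own red = 2 - 1 = 1
Olga's hat is red.

red


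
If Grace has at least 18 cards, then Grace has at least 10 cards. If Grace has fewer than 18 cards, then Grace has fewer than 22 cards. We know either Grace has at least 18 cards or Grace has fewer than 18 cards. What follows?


Constructive dilemma: (P → Q) ∧ (R → S), P ∨ R ⊢ Q ∨ S
Premise 1: Grace has at least 18 cards → Grace has at least 10 cards
Premise 2: Grace has fewer than 18 cards → Grace has fewer than 22 cards
Premise 3: Grace has at least 18 cards ∨ Grace has fewer than 18 cards
Case 1: Assuming Grace has at least 18 cards, then by Premise 1, Grace has at least 10 cards.
Case 2: Assuming Grace has fewer than 18 cards, then by Premise 2, Grace has fewer than 22 cards.
Since one of Grace has at least 18 cards or Grace has fewer than 18 cards must hold, we get Grace has at least 10 cards or Grace has fewer than 22 cards.

Grace has at least 10 cards or Grace has fewer than 22 cards.


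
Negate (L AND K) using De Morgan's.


De Morgan's law: ¬(P ∧ Q) ≡ ¬P ∨ ¬Q
¬(L ∧ K) = ¬L ∨ ¬K

¬L ∨ ¬K


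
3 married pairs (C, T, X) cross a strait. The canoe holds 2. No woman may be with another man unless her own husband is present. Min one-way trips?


Label couples C, T, X (H = husband, W = wife).
Counting alone: 6 people, the canoe carries 2 and someone must bring it back, so each round trip nets at most +1 on the far side until the last crossing → at least 9 trips. The jealousy constraint makes 9 impossible; the shortest valid schedule has 11:
1. WC+WT →  (far: WC,WT; near: HC,HT,HX,WX)
2. WC ←       (far: WT; near: HC,HT,HX,WC,WX)
3. WC+WX →  (far: WC,WT,WX; near: HC,HT,HX)
4. WC ←       (far: WT,WX; near: HC,HT,HX,WC)
5. HT+HX →  (far: HT,WT,HX,WX; near: HC,WC)
6. HT+WT ←  (far: HX,WX; near: HC,WC,HT,WT)
7. HC+HT →  (far: HC,HT,HX,WX; near: WC,WT)
8. WX ←       (far: HC,HT,HX; near: WC,WT,WX)
9. WC+WT →  (far: HC,WC,HT,WT,HX; near: WX)
10. HX ←      (far: HC,WC,HT,WT; near: HX,WX)
11. HX+WX → (far: all six; near: empty)
In every state each wife is either with her husband or with no other man.
Minimum trips = 11

11


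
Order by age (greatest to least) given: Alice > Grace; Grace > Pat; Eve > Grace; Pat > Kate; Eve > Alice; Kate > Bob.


Constraints: Alice > Grace; Grace > Pat; Eve > Grace; Pat > Kate; Eve > Alice; Kate > Bob
Method: at each step, the next-highest is the one remaining person who never appears on the smaller side of a constraint between remaining people.
  Step 1: remaining {Kate, Bob, Alice, Grace, Pat, Eve}; on the smaller side: {Kate, Bob, Alice, Grace, Pat} → Eve is next (Eve > Grace; Eve > Alice).
  Step 2: remaining {Kate, Bob, Alice, Grace, Pat}; on the smaller side: {Kate, Bob, Grace, Pat} → Alice is next (Alice > Grace).
  Step 3: remaining {Kate, Bob, Grace, Pat}; on the smaller side: {Kate, Bob, Pat} → Grace is next (Grace > Pat).
  Step 4: remaining {Kate, Bob, Pat}; on the smaller side: {Kate, Bob} → Pat is next (Pat > Kate).
  Step 5: remaining {Kate, Bob}; on the smaller side: {Bob} → Kate is next (Kate > Bob).
  Step 6: only Bob remains → lowest.
Final ranking (highest to lowest):

Eve > Alice > Grace > Pat > Kate > Bob


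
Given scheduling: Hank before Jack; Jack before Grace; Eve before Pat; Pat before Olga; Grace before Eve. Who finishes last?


Constraints: Hank before Jack; Jack before Grace; Eve before Pat; Pat before Olga; Grace before Eve
The last task can have nothing scheduled after it, so it must never appear on the left of a 'before'.
Tasks appearing before some other task: Hank, Jack, Eve, Pat, Grace.
The only task not in that list is Olga → it is last.

Olga


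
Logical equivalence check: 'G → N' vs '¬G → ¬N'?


Expression 1: G → N
Expression 2: ¬G → ¬N
Truth table (G N | Expr1 Expr2):
  T T |   T     T
  T F |   F     T   ← differ
  F T |   T     F   ← differ
  F F |   T     T
Counterexample: G=T, N=F gives Expr1 = F but Expr2 = T, so the expressions are NOT logically equivalent.

No


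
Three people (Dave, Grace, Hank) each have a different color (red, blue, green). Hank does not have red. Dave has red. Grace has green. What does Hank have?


From clues:
  Dave → red
  Grace → green
By elimination, Hank gets the remaining.

blue


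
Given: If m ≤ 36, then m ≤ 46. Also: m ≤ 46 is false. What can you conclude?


Modus tollens: P → Q, ¬Q ⊢ ¬P
P: m ≤ 36
Q: m ≤ 46
We have P → Q and Q is false.
By modus tollens, P must be false.

It is not the case that m ≤ 36


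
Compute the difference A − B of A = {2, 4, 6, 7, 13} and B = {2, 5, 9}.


A = {2, 4, 6, 7, 13}
B = {2, 5, 9}
Operation: difference A − B
In A but not B: 4, 6, 7, 13

{4, 6, 7, 13}


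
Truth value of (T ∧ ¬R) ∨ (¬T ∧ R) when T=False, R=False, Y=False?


T = False, R = False, Y = False
Expression: (T ∧ ¬R) ∨ (¬T ∧ R)
Step 1: ¬R = NOT False = True
Step 2: T ∧ ¬R = False AND True = False
Step 3: ¬T = NOT False = True
Step 4: ¬T ∧ R = True AND False = False
Step 5: (False) ∨ (False) = False OR False = False

False


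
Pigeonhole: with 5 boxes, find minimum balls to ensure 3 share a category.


Pigeonhole: to guarantee k in one of n categories, need (k-1)×n + 1.
k = 3, n = 5
Minimum = (3-1) × 5 + 1 = 2 × 5 + 1

11


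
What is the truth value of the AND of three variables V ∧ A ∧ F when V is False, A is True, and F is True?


V = False, A = True, F = True
Step 1: V ∧ A = False AND True = False
Step 2: (False) ∧ F = (False) AND True = False
AND is true only when ALL operands are true.

False


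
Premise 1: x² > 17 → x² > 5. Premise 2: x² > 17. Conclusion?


Modus ponens: P → Q, P ⊢ Q
P: x² > 17
Q: x² > 5
We have P → Q and P is true.
By modus ponens, Q must be true.

x² > 5


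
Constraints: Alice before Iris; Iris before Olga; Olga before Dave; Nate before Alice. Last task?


Constraints: Alice before Iris; Iris before Olga; Olga before Dave; Nate before Alice
The last task can have nothing scheduled after it, so it must never appear on the left of a 'before'.
Tasks appearing before some other task: Alice, Iris, Olga, Nate.
The only task not in that list is Dave → it is last.

Dave


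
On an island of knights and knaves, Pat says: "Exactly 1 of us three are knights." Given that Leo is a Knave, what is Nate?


Pat claims exactly 1 knights among Pat, Leo, Nate.
Given: Leo is a Knave.

Case 1: Pat is a Knight (tells truth)
  Then exactly 1 of the three are knights.
  Counting Pat, Leo: 1 knight(s) so far. Need 0 more → Nate = Knave.
Case 2: Pat is a Knave (lies)
  Then the count is NOT 1.
  If Nate = Knight, count = 1 = 1 → claim would be true, contradicts lie.
  If Nate = Knave, count = 0 ≠ 1 → lie confirmed ✓

Nate is a Knave.

Knave


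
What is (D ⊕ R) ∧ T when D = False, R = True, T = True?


D = False, R = True, T = True
Step 1: D ⊕ R = False XOR True = True
Step 2: True ∧ T = True AND True = True
XOR true when exactly one of D,R is true; then AND with T.

True


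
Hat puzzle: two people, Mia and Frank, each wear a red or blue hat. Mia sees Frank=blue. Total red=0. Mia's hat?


Total red = 0, Frank = blue
Red accounted for: 0
Remaining for Mia: 0
Mia's hat is blue.

blue


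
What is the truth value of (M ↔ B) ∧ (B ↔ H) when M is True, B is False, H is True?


M = True, B = False, H = True
Step 1: M ↔ B is true when M and B have the same value. Result: False
Step 2: B ↔ H is true when B and H have the same value. Result: False
Step 3: False ∧ False = False

False


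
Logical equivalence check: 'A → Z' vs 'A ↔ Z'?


Expression 1: A → Z
Expression 2: A ↔ Z
Truth table (A Z | Expr1 Expr2):
  T T |   T     T
  T F |   F     F
  F T |   T     F   ← differ
  F F |   T     T
Counterexample: A=F, Z=T gives Expr1 = T but Expr2 = F, so the expressions are NOT logically equivalent.

No


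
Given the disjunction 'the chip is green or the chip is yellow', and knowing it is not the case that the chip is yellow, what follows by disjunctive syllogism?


Disjunctive syllogism: P ∨ Q, ¬P ⊢ Q
Disjunction: the chip is green ∨ the chip is yellow
We know it is not the case that the chip is yellow.
By disjunctive syllogism, the other disjunct must be true.

The chip is green
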